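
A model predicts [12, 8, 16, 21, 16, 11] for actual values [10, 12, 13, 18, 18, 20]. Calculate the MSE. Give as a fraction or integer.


MSE = (1/6) * ((10-12)^2=4 + (12-8)^2=16 + (13-16)^2=9 + (18-21)^2=9 + (18-16)^2=4 + (20-11)^2=81). Sum = 123. MSE = 41/2.

41/2


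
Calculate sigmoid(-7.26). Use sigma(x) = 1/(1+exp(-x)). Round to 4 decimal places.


sigma(-7.26) = 1/(1+e^(7.26)) = 1/(1+1422.256537) = 1/1423.256537 = 0.0007.

0.0007


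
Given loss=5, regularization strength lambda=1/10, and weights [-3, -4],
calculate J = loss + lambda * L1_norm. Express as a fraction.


L1 norm = sum(|w|) = 7. J = 5 + 1/10 * 7 = 57/10.

57/10


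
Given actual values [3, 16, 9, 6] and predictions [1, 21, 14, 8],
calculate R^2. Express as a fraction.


Mean(y) = 17/2. SS_res = 58. SS_tot = 93. R^2 = 1 - 58/(93) = 35/93.

35/93


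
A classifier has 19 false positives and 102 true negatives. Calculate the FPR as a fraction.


FPR = FP / (FP + TN) = 19 / 121 = 19/121.

19/121


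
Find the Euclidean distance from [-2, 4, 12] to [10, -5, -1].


d = sqrt(sum of squared differences). (-2-10)^2=144, (4--5)^2=81, (12--1)^2=169. Sum = 394.

sqrt(394)


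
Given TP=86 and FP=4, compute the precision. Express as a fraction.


Precision = TP / (TP + FP) = 86 / 90 = 43/45.

43/45


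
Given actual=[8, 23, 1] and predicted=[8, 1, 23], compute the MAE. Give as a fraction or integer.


MAE = (1/3) * (|8-8|=0 + |23-1|=22 + |1-23|=22). Sum = 44. MAE = 44/3.

44/3


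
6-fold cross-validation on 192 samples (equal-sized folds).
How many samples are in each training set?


Each validation fold has 192/6 = 32 samples. Training set = 192 - 32 = 160.

160


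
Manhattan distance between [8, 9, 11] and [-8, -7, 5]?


d = sum of absolute differences: |8--8|=16 + |9--7|=16 + |11-5|=6 = 38.

38


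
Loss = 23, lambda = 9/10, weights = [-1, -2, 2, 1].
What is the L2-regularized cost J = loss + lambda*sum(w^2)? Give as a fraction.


L2 sq norm = sum(w^2) = 10. J = 23 + 9/10 * 10 = 32.

32


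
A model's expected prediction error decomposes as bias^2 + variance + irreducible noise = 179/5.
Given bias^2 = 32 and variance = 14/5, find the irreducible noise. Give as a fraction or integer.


Total error = bias^2 + variance + irreducible noise. So irreducible noise = 179/5 - 32 - 14/5 = 1.

1


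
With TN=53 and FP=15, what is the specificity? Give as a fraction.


Specificity = TN / (TN + FP) = 53 / 68 = 53/68.

53/68


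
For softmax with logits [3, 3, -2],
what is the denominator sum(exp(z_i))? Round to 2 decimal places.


Denom = e^3=20.0855 + e^3=20.0855 + e^-2=0.1353. Sum = 40.3063, which rounds to 40.31.

40.31


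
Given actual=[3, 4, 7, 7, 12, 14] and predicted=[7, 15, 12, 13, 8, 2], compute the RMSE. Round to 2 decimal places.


MSE = 59.6667. RMSE = sqrt(59.6667) = 7.72.

7.72


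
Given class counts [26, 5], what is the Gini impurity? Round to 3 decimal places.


Total = 31. Proportions: 26/31, 5/31. sum(p_i^2) = 0.7294. Gini = 1 - 0.7294 = 0.2706, which rounds to 0.271.

0.271


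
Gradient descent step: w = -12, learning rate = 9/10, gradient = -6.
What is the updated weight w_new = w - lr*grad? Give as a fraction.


w_new = -12 - 9/10 * -6 = -12 - -27/5 = -33/5.

-33/5


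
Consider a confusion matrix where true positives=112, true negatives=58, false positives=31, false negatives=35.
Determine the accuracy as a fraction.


Accuracy = (TP + TN) / (TP + TN + FP + FN) = (112 + 58) / 236 = 85/118.

85/118


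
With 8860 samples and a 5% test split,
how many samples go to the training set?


Test set = 8860 * 5% = 443. Training set = 8860 - 443 = 8417.

8417


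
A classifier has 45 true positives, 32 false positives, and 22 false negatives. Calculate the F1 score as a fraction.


Precision = 45/77 = 45/77. Recall = 45/67 = 45/67. F1 = 2*P*R/(P+R) = 5/8.

5/8


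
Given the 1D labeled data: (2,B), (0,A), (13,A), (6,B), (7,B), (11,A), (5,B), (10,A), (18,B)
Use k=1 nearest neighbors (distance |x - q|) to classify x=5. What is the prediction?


Distances: |2-5|=3, |0-5|=5, |13-5|=8, |6-5|=1, |7-5|=2, |11-5|=6, |5-5|=0, |10-5|=5, |18-5|=13. 1 nearest: (5,B). Counts: {'B': 1}. Majority class: B.

B


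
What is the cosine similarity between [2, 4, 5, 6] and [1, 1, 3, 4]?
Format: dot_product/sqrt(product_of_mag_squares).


dot = 45. |a|^2 = 81, |b|^2 = 27. cos = 45/sqrt(2187).

45/sqrt(2187)


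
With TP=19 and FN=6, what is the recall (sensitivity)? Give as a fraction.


Recall = TP / (TP + FN) = 19 / 25 = 19/25.

19/25


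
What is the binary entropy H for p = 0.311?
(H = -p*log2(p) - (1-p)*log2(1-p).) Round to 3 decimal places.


H = -0.311*log2(0.311) - 0.689*log2(0.689) = 0.894.

0.894


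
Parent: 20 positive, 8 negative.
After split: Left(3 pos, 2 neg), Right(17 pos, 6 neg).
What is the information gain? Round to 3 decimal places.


H(parent) = 0.8631. H(left) = 0.9710, H(right) = 0.8281. Weighted = (5/28)*0.9710 + (23/28)*0.8281 = 0.8536. IG = 0.8631 - 0.8536 = 0.0095, which rounds to 0.010.

0.010


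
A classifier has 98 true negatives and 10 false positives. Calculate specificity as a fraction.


Specificity = TN / (TN + FP) = 98 / 108 = 49/54.

49/54


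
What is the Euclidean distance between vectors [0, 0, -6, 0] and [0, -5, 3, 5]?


d = sqrt(sum of squared differences). (0-0)^2=0, (0--5)^2=25, (-6-3)^2=81, (0-5)^2=25. Sum = 131.

sqrt(131)


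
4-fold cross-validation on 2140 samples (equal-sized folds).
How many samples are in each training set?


Each validation fold has 2140/4 = 535 samples. Training set = 2140 - 535 = 1605.

1605


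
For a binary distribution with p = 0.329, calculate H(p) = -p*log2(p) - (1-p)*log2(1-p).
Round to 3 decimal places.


H = -0.329*log2(0.329) - 0.671*log2(0.671) = 0.914.

0.914


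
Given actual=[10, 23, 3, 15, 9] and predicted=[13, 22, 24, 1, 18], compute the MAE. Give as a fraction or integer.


MAE = (1/5) * (|10-13|=3 + |23-22|=1 + |3-24|=21 + |15-1|=14 + |9-18|=9). Sum = 48. MAE = 48/5.

48/5


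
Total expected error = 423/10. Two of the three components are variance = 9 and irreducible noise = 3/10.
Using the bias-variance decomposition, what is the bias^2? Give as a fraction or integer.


Total error = bias^2 + variance + irreducible noise. So bias^2 = 423/10 - 9 - 3/10 = 33.

33


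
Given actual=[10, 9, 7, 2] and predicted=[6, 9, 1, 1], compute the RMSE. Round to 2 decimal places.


MSE = 13.2500. RMSE = sqrt(13.2500) = 3.64.

3.64


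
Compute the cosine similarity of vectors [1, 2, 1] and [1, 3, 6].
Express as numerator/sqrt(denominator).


dot = 13. |a|^2 = 6, |b|^2 = 46. cos = 13/sqrt(276).

13/sqrt(276)


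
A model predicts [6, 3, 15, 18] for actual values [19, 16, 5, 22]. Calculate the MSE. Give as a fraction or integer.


MSE = (1/4) * ((19-6)^2=169 + (16-3)^2=169 + (5-15)^2=100 + (22-18)^2=16). Sum = 454. MSE = 227/2.

227/2


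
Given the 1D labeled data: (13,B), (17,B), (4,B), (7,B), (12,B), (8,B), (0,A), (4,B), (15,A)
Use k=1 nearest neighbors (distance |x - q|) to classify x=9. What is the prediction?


Distances: |13-9|=4, |17-9|=8, |4-9|=5, |7-9|=2, |12-9|=3, |8-9|=1, |0-9|=9, |4-9|=5, |15-9|=6. 1 nearest: (8,B). Counts: {'B': 1}. Majority class: B.

B


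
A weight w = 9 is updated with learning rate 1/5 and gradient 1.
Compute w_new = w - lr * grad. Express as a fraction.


w_new = 9 - 1/5 * 1 = 9 - 1/5 = 44/5.

44/5


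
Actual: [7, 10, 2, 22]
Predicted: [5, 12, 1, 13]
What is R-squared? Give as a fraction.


Mean(y) = 41/4. SS_res = 90. SS_tot = 867/4. R^2 = 1 - 90/(867/4) = 169/289.

169/289


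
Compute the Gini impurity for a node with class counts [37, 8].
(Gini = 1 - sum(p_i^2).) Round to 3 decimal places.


Total = 45. Proportions: 37/45, 8/45. sum(p_i^2) = 0.7077. Gini = 1 - 0.7077 = 0.2923, which rounds to 0.292.

0.292


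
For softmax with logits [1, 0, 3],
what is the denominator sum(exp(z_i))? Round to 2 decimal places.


Denom = e^1=2.7183 + e^0=1.0000 + e^3=20.0855. Sum = 23.8038, which rounds to 23.80.

23.80


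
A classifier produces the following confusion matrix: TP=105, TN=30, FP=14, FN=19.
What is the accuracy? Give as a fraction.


Accuracy = (TP + TN) / (TP + TN + FP + FN) = (105 + 30) / 168 = 45/56.

45/56


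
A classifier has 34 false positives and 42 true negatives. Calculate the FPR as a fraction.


FPR = FP / (FP + TN) = 34 / 76 = 17/38.

17/38


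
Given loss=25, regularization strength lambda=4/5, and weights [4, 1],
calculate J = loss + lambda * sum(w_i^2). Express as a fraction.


L2 sq norm = sum(w^2) = 17. J = 25 + 4/5 * 17 = 193/5.

193/5


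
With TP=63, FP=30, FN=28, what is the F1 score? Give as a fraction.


Precision = 63/93 = 21/31. Recall = 63/91 = 9/13. F1 = 2*P*R/(P+R) = 63/92.

63/92


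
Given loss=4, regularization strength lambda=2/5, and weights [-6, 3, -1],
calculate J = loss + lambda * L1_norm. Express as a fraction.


L1 norm = sum(|w|) = 10. J = 4 + 2/5 * 10 = 8.

8


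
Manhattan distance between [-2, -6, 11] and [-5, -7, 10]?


d = sum of absolute differences: |-2--5|=3 + |-6--7|=1 + |11-10|=1 = 5.

5


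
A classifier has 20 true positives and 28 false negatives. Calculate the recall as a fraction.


Recall = TP / (TP + FN) = 20 / 48 = 5/12.

5/12


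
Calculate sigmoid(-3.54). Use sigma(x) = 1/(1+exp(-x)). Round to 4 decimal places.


sigma(-3.54) = 1/(1+e^(3.54)) = 1/(1+34.466919) = 1/35.466919 = 0.0282.

0.0282


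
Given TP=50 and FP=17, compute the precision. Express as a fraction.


Precision = TP / (TP + FP) = 50 / 67 = 50/67.

50/67


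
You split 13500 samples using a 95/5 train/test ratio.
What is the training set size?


Test set = 13500 * 5% = 675. Training set = 13500 - 675 = 12825.

12825


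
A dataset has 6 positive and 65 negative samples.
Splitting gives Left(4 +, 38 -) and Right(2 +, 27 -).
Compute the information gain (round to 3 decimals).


H(parent) = 0.4179. H(left) = 0.4537, H(right) = 0.3621. Weighted = (42/71)*0.4537 + (29/71)*0.3621 = 0.4163. IG = 0.4179 - 0.4163 = 0.0016, which rounds to 0.002.

0.002


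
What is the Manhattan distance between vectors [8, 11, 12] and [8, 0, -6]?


d = sum of absolute differences: |8-8|=0 + |11-0|=11 + |12--6|=18 = 29.

29


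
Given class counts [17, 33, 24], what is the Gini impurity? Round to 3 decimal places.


Total = 74. Proportions: 17/74, 33/74, 24/74. sum(p_i^2) = 0.3568. Gini = 1 - 0.3568 = 0.6432, which rounds to 0.643.

0.643


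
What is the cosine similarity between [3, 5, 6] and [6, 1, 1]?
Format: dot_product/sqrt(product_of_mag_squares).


dot = 29. |a|^2 = 70, |b|^2 = 38. cos = 29/sqrt(2660).

29/sqrt(2660)


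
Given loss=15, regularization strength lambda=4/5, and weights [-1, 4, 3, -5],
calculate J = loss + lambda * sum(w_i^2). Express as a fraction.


L2 sq norm = sum(w^2) = 51. J = 15 + 4/5 * 51 = 279/5.

279/5


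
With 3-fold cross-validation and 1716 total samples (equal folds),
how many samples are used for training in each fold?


Each validation fold has 1716/3 = 572 samples. Training set = 1716 - 572 = 1144.

1144


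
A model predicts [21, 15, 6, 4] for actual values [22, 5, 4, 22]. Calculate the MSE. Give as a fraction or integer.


MSE = (1/4) * ((22-21)^2=1 + (5-15)^2=100 + (4-6)^2=4 + (22-4)^2=324). Sum = 429. MSE = 429/4.

429/4


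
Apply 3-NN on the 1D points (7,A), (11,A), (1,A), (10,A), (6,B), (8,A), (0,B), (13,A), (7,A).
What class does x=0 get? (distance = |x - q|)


Distances: |7-0|=7, |11-0|=11, |1-0|=1, |10-0|=10, |6-0|=6, |8-0|=8, |0-0|=0, |13-0|=13, |7-0|=7. 3 nearest: (0,B), (1,A), (6,B). Counts: {'B': 2, 'A': 1}. Majority class: B.

B


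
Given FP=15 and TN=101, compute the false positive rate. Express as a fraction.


FPR = FP / (FP + TN) = 15 / 116 = 15/116.

15/116


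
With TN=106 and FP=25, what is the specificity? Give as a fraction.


Specificity = TN / (TN + FP) = 106 / 131 = 106/131.

106/131


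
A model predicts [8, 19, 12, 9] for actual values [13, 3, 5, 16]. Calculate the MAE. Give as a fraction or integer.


MAE = (1/4) * (|13-8|=5 + |3-19|=16 + |5-12|=7 + |16-9|=7). Sum = 35. MAE = 35/4.

35/4


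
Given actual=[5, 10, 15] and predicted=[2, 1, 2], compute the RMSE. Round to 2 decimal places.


MSE = 86.3333. RMSE = sqrt(86.3333) = 9.29.

9.29


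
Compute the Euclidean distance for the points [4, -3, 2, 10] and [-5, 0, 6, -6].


d = sqrt(sum of squared differences). (4--5)^2=81, (-3-0)^2=9, (2-6)^2=16, (10--6)^2=256. Sum = 362.

sqrt(362)


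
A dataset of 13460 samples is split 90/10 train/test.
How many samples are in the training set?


Test set = 13460 * 10% = 1346. Training set = 13460 - 1346 = 12114.

12114


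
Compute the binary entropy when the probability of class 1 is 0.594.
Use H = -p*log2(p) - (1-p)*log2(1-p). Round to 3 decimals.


H = -0.594*log2(0.594) - 0.406*log2(0.406) = 0.974.

0.974


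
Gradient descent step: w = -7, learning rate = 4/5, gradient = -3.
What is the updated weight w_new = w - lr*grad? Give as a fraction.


w_new = -7 - 4/5 * -3 = -7 - -12/5 = -23/5.

-23/5


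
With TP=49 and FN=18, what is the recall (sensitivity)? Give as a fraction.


Recall = TP / (TP + FN) = 49 / 67 = 49/67.

49/67


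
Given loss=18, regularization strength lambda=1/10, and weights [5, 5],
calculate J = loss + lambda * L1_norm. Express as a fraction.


L1 norm = sum(|w|) = 10. J = 18 + 1/10 * 10 = 19.

19


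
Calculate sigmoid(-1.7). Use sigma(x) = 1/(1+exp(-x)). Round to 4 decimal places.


sigma(-1.7) = 1/(1+e^(1.7)) = 1/(1+5.473947) = 1/6.473947 = 0.1545.

0.1545


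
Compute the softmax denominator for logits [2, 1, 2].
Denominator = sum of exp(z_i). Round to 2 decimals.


Denom = e^2=7.3891 + e^1=2.7183 + e^2=7.3891. Sum = 17.4965, which rounds to 17.50.

17.50


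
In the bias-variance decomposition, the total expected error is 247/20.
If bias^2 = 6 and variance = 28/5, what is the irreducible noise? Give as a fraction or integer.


Total error = bias^2 + variance + irreducible noise. So irreducible noise = 247/20 - 6 - 28/5 = 3/4.

3/4


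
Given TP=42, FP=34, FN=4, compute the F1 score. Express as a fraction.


Precision = 42/76 = 21/38. Recall = 42/46 = 21/23. F1 = 2*P*R/(P+R) = 42/61.

42/61


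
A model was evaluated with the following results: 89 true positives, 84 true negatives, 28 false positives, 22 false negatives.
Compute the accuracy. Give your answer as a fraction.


Accuracy = (TP + TN) / (TP + TN + FP + FN) = (89 + 84) / 223 = 173/223.

173/223


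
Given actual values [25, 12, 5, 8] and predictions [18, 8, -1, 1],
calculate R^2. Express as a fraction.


Mean(y) = 25/2. SS_res = 150. SS_tot = 233. R^2 = 1 - 150/(233) = 83/233.

83/233


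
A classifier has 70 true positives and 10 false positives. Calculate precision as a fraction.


Precision = TP / (TP + FP) = 70 / 80 = 7/8.

7/8


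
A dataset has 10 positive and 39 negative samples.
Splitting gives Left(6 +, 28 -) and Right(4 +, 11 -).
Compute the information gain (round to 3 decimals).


H(parent) = 0.7300. H(left) = 0.6723, H(right) = 0.8366. Weighted = (34/49)*0.6723 + (15/49)*0.8366 = 0.7226. IG = 0.7300 - 0.7226 = 0.0074, which rounds to 0.007.

0.007


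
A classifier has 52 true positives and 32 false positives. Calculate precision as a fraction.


Precision = TP / (TP + FP) = 52 / 84 = 13/21.

13/21


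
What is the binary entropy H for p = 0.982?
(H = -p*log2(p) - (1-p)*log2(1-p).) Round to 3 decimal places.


H = -0.982*log2(0.982) - 0.018*log2(0.018) = 0.130.

0.130


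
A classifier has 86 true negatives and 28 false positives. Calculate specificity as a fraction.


Specificity = TN / (TN + FP) = 86 / 114 = 43/57.

43/57


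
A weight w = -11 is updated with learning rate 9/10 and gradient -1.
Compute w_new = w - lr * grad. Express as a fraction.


w_new = -11 - 9/10 * -1 = -11 - -9/10 = -101/10.

-101/10


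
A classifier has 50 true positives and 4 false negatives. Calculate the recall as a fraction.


Recall = TP / (TP + FN) = 50 / 54 = 25/27.

25/27


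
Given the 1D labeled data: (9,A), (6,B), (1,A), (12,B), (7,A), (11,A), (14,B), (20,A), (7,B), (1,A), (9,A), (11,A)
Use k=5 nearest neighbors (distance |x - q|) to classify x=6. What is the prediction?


Distances: |9-6|=3, |6-6|=0, |1-6|=5, |12-6|=6, |7-6|=1, |11-6|=5, |14-6|=8, |20-6|=14, |7-6|=1, |1-6|=5, |9-6|=3, |11-6|=5. 5 nearest: (6,B), (7,A), (7,B), (9,A), (9,A). Counts: {'B': 2, 'A': 3}. Majority class: A.

A


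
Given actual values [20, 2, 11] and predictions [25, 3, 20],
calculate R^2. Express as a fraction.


Mean(y) = 11. SS_res = 107. SS_tot = 162. R^2 = 1 - 107/(162) = 55/162.

55/162


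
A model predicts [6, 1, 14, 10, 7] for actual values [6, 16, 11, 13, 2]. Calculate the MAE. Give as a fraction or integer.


MAE = (1/5) * (|6-6|=0 + |16-1|=15 + |11-14|=3 + |13-10|=3 + |2-7|=5). Sum = 26. MAE = 26/5.

26/5


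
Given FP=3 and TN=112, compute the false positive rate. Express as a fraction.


FPR = FP / (FP + TN) = 3 / 115 = 3/115.

3/115


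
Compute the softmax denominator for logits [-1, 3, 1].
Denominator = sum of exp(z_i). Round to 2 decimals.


Denom = e^-1=0.3679 + e^3=20.0855 + e^1=2.7183. Sum = 23.1717, which rounds to 23.17.

23.17


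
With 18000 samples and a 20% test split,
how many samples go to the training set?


Test set = 18000 * 20% = 3600. Training set = 18000 - 3600 = 14400.

14400


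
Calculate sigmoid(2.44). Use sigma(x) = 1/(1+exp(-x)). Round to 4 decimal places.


sigma(2.44) = 1/(1+e^(-2.44)) = 1/(1+0.087161) = 1/1.087161 = 0.9198.

0.9198


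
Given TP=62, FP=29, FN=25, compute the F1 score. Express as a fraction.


Precision = 62/91 = 62/91. Recall = 62/87 = 62/87. F1 = 2*P*R/(P+R) = 62/89.

62/89


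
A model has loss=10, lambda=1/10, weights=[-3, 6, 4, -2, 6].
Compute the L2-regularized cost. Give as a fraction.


L2 sq norm = sum(w^2) = 101. J = 10 + 1/10 * 101 = 201/10.

201/10


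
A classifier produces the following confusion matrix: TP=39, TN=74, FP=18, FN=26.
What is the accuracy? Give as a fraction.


Accuracy = (TP + TN) / (TP + TN + FP + FN) = (39 + 74) / 157 = 113/157.

113/157


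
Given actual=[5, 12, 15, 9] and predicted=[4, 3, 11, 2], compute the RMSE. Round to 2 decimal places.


MSE = 36.7500. RMSE = sqrt(36.7500) = 6.06.

6.06


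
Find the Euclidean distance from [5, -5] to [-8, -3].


d = sqrt(sum of squared differences). (5--8)^2=169, (-5--3)^2=4. Sum = 173.

sqrt(173)


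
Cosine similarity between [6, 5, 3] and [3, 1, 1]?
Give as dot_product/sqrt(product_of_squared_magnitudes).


dot = 26. |a|^2 = 70, |b|^2 = 11. cos = 26/sqrt(770).

26/sqrt(770)


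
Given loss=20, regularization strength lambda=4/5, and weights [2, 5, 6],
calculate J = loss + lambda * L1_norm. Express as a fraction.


L1 norm = sum(|w|) = 13. J = 20 + 4/5 * 13 = 152/5.

152/5


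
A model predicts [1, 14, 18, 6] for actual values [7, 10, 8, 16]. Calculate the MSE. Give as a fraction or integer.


MSE = (1/4) * ((7-1)^2=36 + (10-14)^2=16 + (8-18)^2=100 + (16-6)^2=100). Sum = 252. MSE = 63.

63


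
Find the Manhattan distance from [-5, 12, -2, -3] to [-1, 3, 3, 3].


d = sum of absolute differences: |-5--1|=4 + |12-3|=9 + |-2-3|=5 + |-3-3|=6 = 24.

24


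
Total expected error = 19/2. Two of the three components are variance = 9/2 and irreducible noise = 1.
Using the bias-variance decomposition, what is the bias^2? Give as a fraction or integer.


Total error = bias^2 + variance + irreducible noise. So bias^2 = 19/2 - 9/2 - 1 = 4.

4


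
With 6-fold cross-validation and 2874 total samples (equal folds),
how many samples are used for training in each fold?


Each validation fold has 2874/6 = 479 samples. Training set = 2874 - 479 = 2395.

2395


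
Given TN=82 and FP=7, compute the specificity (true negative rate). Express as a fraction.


Specificity = TN / (TN + FP) = 82 / 89 = 82/89.

82/89


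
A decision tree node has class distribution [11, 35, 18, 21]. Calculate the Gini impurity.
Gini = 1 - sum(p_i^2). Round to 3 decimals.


Total = 85. Proportions: 11/85, 35/85, 18/85, 21/85. sum(p_i^2) = 0.2922. Gini = 1 - 0.2922 = 0.7078, which rounds to 0.708.

0.708


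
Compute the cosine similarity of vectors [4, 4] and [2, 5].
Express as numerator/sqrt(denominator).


dot = 28. |a|^2 = 32, |b|^2 = 29. cos = 28/sqrt(928).

28/sqrt(928)


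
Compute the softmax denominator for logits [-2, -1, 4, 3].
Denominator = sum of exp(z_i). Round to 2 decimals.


Denom = e^-2=0.1353 + e^-1=0.3679 + e^4=54.5982 + e^3=20.0855. Sum = 75.1869, which rounds to 75.19.

75.19


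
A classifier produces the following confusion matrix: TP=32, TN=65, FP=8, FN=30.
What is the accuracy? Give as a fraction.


Accuracy = (TP + TN) / (TP + TN + FP + FN) = (32 + 65) / 135 = 97/135.

97/135


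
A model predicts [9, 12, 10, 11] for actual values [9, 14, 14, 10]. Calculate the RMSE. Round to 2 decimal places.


MSE = 5.2500. RMSE = sqrt(5.2500) = 2.29.

2.29


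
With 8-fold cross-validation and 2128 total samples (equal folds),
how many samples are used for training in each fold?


Each validation fold has 2128/8 = 266 samples. Training set = 2128 - 266 = 1862.

1862


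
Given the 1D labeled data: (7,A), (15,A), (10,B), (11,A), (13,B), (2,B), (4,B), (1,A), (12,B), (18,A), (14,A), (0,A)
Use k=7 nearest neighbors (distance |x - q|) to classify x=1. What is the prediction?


Distances: |7-1|=6, |15-1|=14, |10-1|=9, |11-1|=10, |13-1|=12, |2-1|=1, |4-1|=3, |1-1|=0, |12-1|=11, |18-1|=17, |14-1|=13, |0-1|=1. 7 nearest: (1,A), (0,A), (2,B), (4,B), (7,A), (10,B), (11,A). Counts: {'A': 4, 'B': 3}. Majority class: A.

A


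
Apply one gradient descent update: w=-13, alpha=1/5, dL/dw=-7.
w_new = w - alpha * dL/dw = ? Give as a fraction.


w_new = -13 - 1/5 * -7 = -13 - -7/5 = -58/5.

-58/5


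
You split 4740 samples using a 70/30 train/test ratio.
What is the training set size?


Test set = 4740 * 30% = 1422. Training set = 4740 - 1422 = 3318.

3318


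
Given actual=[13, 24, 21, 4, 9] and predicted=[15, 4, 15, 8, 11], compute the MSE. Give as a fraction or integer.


MSE = (1/5) * ((13-15)^2=4 + (24-4)^2=400 + (21-15)^2=36 + (4-8)^2=16 + (9-11)^2=4). Sum = 460. MSE = 92.

92


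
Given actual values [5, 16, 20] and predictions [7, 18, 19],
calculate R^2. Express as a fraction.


Mean(y) = 41/3. SS_res = 9. SS_tot = 362/3. R^2 = 1 - 9/(362/3) = 335/362.

335/362


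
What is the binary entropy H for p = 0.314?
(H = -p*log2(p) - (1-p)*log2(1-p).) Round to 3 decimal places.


H = -0.314*log2(0.314) - 0.686*log2(0.686) = 0.898.

0.898


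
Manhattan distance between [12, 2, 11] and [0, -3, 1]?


d = sum of absolute differences: |12-0|=12 + |2--3|=5 + |11-1|=10 = 27.

27


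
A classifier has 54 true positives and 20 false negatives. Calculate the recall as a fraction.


Recall = TP / (TP + FN) = 54 / 74 = 27/37.

27/37


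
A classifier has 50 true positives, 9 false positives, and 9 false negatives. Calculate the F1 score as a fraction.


Precision = 50/59 = 50/59. Recall = 50/59 = 50/59. F1 = 2*P*R/(P+R) = 50/59.

50/59


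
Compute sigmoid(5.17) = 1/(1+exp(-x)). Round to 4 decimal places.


sigma(5.17) = 1/(1+e^(-5.17)) = 1/(1+0.005685) = 1/1.005685 = 0.9943.

0.9943


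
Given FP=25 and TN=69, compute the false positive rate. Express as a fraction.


FPR = FP / (FP + TN) = 25 / 94 = 25/94.

25/94


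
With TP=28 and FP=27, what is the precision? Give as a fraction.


Precision = TP / (TP + FP) = 28 / 55 = 28/55.

28/55


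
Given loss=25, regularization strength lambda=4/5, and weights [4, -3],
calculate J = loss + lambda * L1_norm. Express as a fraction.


L1 norm = sum(|w|) = 7. J = 25 + 4/5 * 7 = 153/5.

153/5


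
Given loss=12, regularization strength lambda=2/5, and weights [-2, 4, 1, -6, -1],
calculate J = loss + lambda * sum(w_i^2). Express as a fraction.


L2 sq norm = sum(w^2) = 58. J = 12 + 2/5 * 58 = 176/5.

176/5


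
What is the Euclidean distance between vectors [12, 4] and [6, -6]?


d = sqrt(sum of squared differences). (12-6)^2=36, (4--6)^2=100. Sum = 136.

sqrt(136)


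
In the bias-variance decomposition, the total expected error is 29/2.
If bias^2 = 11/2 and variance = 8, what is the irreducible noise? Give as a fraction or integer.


Total error = bias^2 + variance + irreducible noise. So irreducible noise = 29/2 - 11/2 - 8 = 1.

1


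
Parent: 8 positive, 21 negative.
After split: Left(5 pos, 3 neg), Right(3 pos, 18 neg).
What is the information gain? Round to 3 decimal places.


H(parent) = 0.8498. H(left) = 0.9544, H(right) = 0.5917. Weighted = (8/29)*0.9544 + (21/29)*0.5917 = 0.6918. IG = 0.8498 - 0.6918 = 0.1580, which rounds to 0.158.

0.158


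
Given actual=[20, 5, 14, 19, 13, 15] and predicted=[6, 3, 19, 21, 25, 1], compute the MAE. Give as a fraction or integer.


MAE = (1/6) * (|20-6|=14 + |5-3|=2 + |14-19|=5 + |19-21|=2 + |13-25|=12 + |15-1|=14). Sum = 49. MAE = 49/6.

49/6


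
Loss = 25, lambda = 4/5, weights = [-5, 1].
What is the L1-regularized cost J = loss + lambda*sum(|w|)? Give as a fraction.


L1 norm = sum(|w|) = 6. J = 25 + 4/5 * 6 = 149/5.

149/5


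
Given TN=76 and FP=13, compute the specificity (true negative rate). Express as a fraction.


Specificity = TN / (TN + FP) = 76 / 89 = 76/89.

76/89


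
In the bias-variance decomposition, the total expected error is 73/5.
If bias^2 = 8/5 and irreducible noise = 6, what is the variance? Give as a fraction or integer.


Total error = bias^2 + variance + irreducible noise. So variance = 73/5 - 8/5 - 6 = 7.

7


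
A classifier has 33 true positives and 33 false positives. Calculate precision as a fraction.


Precision = TP / (TP + FP) = 33 / 66 = 1/2.

1/2


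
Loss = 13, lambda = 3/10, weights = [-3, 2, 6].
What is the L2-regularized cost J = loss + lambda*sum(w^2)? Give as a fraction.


L2 sq norm = sum(w^2) = 49. J = 13 + 3/10 * 49 = 277/10.

277/10


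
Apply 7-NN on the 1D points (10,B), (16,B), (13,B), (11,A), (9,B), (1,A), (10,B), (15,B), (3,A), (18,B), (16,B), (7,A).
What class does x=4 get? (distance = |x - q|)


Distances: |10-4|=6, |16-4|=12, |13-4|=9, |11-4|=7, |9-4|=5, |1-4|=3, |10-4|=6, |15-4|=11, |3-4|=1, |18-4|=14, |16-4|=12, |7-4|=3. 7 nearest: (3,A), (1,A), (7,A), (9,B), (10,B), (10,B), (11,A). Counts: {'A': 4, 'B': 3}. Majority class: A.

A


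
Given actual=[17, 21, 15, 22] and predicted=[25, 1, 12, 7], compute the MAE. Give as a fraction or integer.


MAE = (1/4) * (|17-25|=8 + |21-1|=20 + |15-12|=3 + |22-7|=15). Sum = 46. MAE = 23/2.

23/2


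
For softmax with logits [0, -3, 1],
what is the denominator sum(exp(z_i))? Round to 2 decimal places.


Denom = e^0=1.0000 + e^-3=0.0498 + e^1=2.7183. Sum = 3.7681, which rounds to 3.77.

3.77


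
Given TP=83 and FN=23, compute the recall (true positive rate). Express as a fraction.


Recall = TP / (TP + FN) = 83 / 106 = 83/106.

83/106


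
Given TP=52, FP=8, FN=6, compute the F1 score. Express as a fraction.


Precision = 52/60 = 13/15. Recall = 52/58 = 26/29. F1 = 2*P*R/(P+R) = 52/59.

52/59


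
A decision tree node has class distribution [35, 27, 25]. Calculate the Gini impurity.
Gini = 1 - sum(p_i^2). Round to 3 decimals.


Total = 87. Proportions: 35/87, 27/87, 25/87. sum(p_i^2) = 0.3407. Gini = 1 - 0.3407 = 0.6593, which rounds to 0.659.

0.659


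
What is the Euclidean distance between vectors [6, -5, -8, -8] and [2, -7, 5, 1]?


d = sqrt(sum of squared differences). (6-2)^2=16, (-5--7)^2=4, (-8-5)^2=169, (-8-1)^2=81. Sum = 270.

sqrt(270)


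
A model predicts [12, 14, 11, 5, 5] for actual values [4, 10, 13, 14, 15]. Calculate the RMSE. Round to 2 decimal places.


MSE = 53.0000. RMSE = sqrt(53.0000) = 7.28.

7.28


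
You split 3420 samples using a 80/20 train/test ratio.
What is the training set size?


Test set = 3420 * 20% = 684. Training set = 3420 - 684 = 2736.

2736


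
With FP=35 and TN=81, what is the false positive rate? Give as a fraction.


FPR = FP / (FP + TN) = 35 / 116 = 35/116.

35/116


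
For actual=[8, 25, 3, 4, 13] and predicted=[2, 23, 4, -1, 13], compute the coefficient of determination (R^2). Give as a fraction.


Mean(y) = 53/5. SS_res = 66. SS_tot = 1606/5. R^2 = 1 - 66/(1606/5) = 58/73.

58/73


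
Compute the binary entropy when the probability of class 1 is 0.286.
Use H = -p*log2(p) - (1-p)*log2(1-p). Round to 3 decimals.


H = -0.286*log2(0.286) - 0.714*log2(0.714) = 0.863.

0.863


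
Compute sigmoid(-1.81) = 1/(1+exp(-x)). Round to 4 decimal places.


sigma(-1.81) = 1/(1+e^(1.81)) = 1/(1+6.110447) = 1/7.110447 = 0.1406.

0.1406


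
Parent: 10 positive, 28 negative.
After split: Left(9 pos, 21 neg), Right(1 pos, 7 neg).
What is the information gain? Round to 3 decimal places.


H(parent) = 0.8315. H(left) = 0.8813, H(right) = 0.5436. Weighted = (30/38)*0.8813 + (8/38)*0.5436 = 0.8102. IG = 0.8315 - 0.8102 = 0.0213, which rounds to 0.021.

0.021


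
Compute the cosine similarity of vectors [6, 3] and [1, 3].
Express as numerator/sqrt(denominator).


dot = 15. |a|^2 = 45, |b|^2 = 10. cos = 15/sqrt(450).

15/sqrt(450)


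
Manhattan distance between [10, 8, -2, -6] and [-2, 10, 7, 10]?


d = sum of absolute differences: |10--2|=12 + |8-10|=2 + |-2-7|=9 + |-6-10|=16 = 39.

39


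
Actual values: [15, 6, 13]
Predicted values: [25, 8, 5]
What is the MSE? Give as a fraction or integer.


MSE = (1/3) * ((15-25)^2=100 + (6-8)^2=4 + (13-5)^2=64). Sum = 168. MSE = 56.

56


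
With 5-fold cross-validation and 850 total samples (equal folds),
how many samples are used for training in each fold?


Each validation fold has 850/5 = 170 samples. Training set = 850 - 170 = 680.

680


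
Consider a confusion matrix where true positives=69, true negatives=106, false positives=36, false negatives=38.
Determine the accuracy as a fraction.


Accuracy = (TP + TN) / (TP + TN + FP + FN) = (69 + 106) / 249 = 175/249.

175/249


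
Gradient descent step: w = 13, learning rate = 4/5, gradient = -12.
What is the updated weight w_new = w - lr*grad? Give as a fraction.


w_new = 13 - 4/5 * -12 = 13 - -48/5 = 113/5.

113/5


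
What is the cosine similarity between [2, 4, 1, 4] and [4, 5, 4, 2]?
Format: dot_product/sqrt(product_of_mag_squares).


dot = 40. |a|^2 = 37, |b|^2 = 61. cos = 40/sqrt(2257).

40/sqrt(2257)


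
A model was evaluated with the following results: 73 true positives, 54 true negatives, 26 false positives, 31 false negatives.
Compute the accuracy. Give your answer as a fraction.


Accuracy = (TP + TN) / (TP + TN + FP + FN) = (73 + 54) / 184 = 127/184.

127/184


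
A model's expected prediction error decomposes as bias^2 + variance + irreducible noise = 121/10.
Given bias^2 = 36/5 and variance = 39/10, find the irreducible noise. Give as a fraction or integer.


Total error = bias^2 + variance + irreducible noise. So irreducible noise = 121/10 - 36/5 - 39/10 = 1.

1


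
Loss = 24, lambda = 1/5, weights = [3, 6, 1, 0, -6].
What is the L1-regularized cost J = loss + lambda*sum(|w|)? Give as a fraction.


L1 norm = sum(|w|) = 16. J = 24 + 1/5 * 16 = 136/5.

136/5


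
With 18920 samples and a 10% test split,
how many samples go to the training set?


Test set = 18920 * 10% = 1892. Training set = 18920 - 1892 = 17028.

17028


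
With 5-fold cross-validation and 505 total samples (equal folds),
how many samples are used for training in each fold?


Each validation fold has 505/5 = 101 samples. Training set = 505 - 101 = 404.

404


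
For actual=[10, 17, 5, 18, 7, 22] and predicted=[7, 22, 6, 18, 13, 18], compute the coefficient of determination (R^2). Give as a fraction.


Mean(y) = 79/6. SS_res = 87. SS_tot = 1385/6. R^2 = 1 - 87/(1385/6) = 863/1385.

863/1385


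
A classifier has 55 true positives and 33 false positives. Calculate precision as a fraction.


Precision = TP / (TP + FP) = 55 / 88 = 5/8.

5/8


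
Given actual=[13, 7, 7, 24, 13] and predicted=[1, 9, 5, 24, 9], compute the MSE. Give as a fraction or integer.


MSE = (1/5) * ((13-1)^2=144 + (7-9)^2=4 + (7-5)^2=4 + (24-24)^2=0 + (13-9)^2=16). Sum = 168. MSE = 168/5.

168/5


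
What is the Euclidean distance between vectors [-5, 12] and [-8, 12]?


d = sqrt(sum of squared differences). (-5--8)^2=9, (12-12)^2=0. Sum = 9.

3


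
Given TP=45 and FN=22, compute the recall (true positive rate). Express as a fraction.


Recall = TP / (TP + FN) = 45 / 67 = 45/67.

45/67


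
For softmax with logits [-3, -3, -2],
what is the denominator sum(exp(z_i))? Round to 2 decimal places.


Denom = e^-3=0.0498 + e^-3=0.0498 + e^-2=0.1353. Sum = 0.2349, which rounds to 0.23.

0.23


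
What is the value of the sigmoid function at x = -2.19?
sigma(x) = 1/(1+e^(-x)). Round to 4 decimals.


sigma(-2.19) = 1/(1+e^(2.19)) = 1/(1+8.935213) = 1/9.935213 = 0.1007.

0.1007


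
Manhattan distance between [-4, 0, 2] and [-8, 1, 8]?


d = sum of absolute differences: |-4--8|=4 + |0-1|=1 + |2-8|=6 = 11.

11


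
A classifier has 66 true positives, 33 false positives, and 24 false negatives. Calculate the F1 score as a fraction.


Precision = 66/99 = 2/3. Recall = 66/90 = 11/15. F1 = 2*P*R/(P+R) = 44/63.

44/63


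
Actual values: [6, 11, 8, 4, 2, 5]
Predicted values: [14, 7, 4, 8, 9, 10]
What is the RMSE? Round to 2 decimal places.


MSE = 31.0000. RMSE = sqrt(31.0000) = 5.57.

5.57


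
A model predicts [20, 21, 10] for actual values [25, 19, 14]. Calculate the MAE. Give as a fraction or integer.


MAE = (1/3) * (|25-20|=5 + |19-21|=2 + |14-10|=4). Sum = 11. MAE = 11/3.

11/3


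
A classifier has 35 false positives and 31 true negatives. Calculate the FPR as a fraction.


FPR = FP / (FP + TN) = 35 / 66 = 35/66.

35/66


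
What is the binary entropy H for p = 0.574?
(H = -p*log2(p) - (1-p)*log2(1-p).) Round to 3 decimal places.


H = -0.574*log2(0.574) - 0.426*log2(0.426) = 0.984.

0.984


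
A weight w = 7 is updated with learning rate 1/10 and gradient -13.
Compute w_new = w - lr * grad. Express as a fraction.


w_new = 7 - 1/10 * -13 = 7 - -13/10 = 83/10.

83/10


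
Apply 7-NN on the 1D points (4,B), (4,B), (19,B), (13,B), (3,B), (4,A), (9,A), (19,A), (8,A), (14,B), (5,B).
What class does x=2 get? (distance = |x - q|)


Distances: |4-2|=2, |4-2|=2, |19-2|=17, |13-2|=11, |3-2|=1, |4-2|=2, |9-2|=7, |19-2|=17, |8-2|=6, |14-2|=12, |5-2|=3. 7 nearest: (3,B), (4,A), (4,B), (4,B), (5,B), (8,A), (9,A). Counts: {'B': 4, 'A': 3}. Majority class: B.

B


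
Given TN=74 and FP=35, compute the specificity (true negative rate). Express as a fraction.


Specificity = TN / (TN + FP) = 74 / 109 = 74/109.

74/109


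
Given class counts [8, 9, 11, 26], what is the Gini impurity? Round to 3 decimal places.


Total = 54. Proportions: 8/54, 9/54, 11/54, 26/54. sum(p_i^2) = 0.3230. Gini = 1 - 0.3230 = 0.6770, which rounds to 0.677.

0.677


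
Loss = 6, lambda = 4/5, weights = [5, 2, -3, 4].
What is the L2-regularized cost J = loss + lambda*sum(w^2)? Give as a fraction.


L2 sq norm = sum(w^2) = 54. J = 6 + 4/5 * 54 = 246/5.

246/5


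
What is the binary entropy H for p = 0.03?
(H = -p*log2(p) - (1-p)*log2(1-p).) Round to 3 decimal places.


H = -0.03*log2(0.03) - 0.97*log2(0.97) = 0.194.

0.194


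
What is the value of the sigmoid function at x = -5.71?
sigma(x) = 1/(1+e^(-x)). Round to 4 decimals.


sigma(-5.71) = 1/(1+e^(5.71)) = 1/(1+301.871068) = 1/302.871068 = 0.0033.

0.0033


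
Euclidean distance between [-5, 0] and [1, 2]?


d = sqrt(sum of squared differences). (-5-1)^2=36, (0-2)^2=4. Sum = 40.

sqrt(40)


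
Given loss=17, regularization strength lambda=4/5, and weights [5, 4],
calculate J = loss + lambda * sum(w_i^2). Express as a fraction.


L2 sq norm = sum(w^2) = 41. J = 17 + 4/5 * 41 = 249/5.

249/5


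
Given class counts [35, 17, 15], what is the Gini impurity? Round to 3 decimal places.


Total = 67. Proportions: 35/67, 17/67, 15/67. sum(p_i^2) = 0.3874. Gini = 1 - 0.3874 = 0.6126, which rounds to 0.613.

0.613


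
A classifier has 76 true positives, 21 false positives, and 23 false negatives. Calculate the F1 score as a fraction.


Precision = 76/97 = 76/97. Recall = 76/99 = 76/99. F1 = 2*P*R/(P+R) = 38/49.

38/49


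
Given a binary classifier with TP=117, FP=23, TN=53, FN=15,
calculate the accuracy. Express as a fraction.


Accuracy = (TP + TN) / (TP + TN + FP + FN) = (117 + 53) / 208 = 85/104.

85/104


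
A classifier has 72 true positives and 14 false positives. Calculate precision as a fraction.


Precision = TP / (TP + FP) = 72 / 86 = 36/43.

36/43


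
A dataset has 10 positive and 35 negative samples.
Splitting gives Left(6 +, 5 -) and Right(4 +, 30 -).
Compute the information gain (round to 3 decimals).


H(parent) = 0.7642. H(left) = 0.9940, H(right) = 0.5226. Weighted = (11/45)*0.9940 + (34/45)*0.5226 = 0.6378. IG = 0.7642 - 0.6378 = 0.1264, which rounds to 0.126.

0.126


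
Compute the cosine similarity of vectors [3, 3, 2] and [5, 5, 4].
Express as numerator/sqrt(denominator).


dot = 38. |a|^2 = 22, |b|^2 = 66. cos = 38/sqrt(1452).

38/sqrt(1452)


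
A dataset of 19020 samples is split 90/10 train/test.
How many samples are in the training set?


Test set = 19020 * 10% = 1902. Training set = 19020 - 1902 = 17118.

17118


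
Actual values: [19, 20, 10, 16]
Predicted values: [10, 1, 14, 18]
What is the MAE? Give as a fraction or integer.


MAE = (1/4) * (|19-10|=9 + |20-1|=19 + |10-14|=4 + |16-18|=2). Sum = 34. MAE = 17/2.

17/2


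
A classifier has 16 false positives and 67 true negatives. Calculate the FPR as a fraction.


FPR = FP / (FP + TN) = 16 / 83 = 16/83.

16/83


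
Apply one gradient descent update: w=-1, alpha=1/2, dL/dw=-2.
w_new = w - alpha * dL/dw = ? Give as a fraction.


w_new = -1 - 1/2 * -2 = -1 - -1 = 0.

0


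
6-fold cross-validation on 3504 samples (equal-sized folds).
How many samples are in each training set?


Each validation fold has 3504/6 = 584 samples. Training set = 3504 - 584 = 2920.

2920


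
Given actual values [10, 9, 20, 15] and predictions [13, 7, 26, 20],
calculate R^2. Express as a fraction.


Mean(y) = 27/2. SS_res = 74. SS_tot = 77. R^2 = 1 - 74/(77) = 3/77.

3/77


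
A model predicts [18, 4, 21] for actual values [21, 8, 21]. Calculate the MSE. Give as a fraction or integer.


MSE = (1/3) * ((21-18)^2=9 + (8-4)^2=16 + (21-21)^2=0). Sum = 25. MSE = 25/3.

25/3


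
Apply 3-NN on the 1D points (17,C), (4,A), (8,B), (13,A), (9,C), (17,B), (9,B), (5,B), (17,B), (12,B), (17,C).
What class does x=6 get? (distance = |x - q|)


Distances: |17-6|=11, |4-6|=2, |8-6|=2, |13-6|=7, |9-6|=3, |17-6|=11, |9-6|=3, |5-6|=1, |17-6|=11, |12-6|=6, |17-6|=11. 3 nearest: (5,B), (4,A), (8,B). Counts: {'B': 2, 'A': 1}. Majority class: B.

B


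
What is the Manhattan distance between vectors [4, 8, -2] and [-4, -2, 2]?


d = sum of absolute differences: |4--4|=8 + |8--2|=10 + |-2-2|=4 = 22.

22


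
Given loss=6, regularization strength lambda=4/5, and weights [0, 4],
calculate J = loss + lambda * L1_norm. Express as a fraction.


L1 norm = sum(|w|) = 4. J = 6 + 4/5 * 4 = 46/5.

46/5


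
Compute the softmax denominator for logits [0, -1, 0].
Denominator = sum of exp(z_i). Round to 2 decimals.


Denom = e^0=1.0000 + e^-1=0.3679 + e^0=1.0000. Sum = 2.3679, which rounds to 2.37.

2.37
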